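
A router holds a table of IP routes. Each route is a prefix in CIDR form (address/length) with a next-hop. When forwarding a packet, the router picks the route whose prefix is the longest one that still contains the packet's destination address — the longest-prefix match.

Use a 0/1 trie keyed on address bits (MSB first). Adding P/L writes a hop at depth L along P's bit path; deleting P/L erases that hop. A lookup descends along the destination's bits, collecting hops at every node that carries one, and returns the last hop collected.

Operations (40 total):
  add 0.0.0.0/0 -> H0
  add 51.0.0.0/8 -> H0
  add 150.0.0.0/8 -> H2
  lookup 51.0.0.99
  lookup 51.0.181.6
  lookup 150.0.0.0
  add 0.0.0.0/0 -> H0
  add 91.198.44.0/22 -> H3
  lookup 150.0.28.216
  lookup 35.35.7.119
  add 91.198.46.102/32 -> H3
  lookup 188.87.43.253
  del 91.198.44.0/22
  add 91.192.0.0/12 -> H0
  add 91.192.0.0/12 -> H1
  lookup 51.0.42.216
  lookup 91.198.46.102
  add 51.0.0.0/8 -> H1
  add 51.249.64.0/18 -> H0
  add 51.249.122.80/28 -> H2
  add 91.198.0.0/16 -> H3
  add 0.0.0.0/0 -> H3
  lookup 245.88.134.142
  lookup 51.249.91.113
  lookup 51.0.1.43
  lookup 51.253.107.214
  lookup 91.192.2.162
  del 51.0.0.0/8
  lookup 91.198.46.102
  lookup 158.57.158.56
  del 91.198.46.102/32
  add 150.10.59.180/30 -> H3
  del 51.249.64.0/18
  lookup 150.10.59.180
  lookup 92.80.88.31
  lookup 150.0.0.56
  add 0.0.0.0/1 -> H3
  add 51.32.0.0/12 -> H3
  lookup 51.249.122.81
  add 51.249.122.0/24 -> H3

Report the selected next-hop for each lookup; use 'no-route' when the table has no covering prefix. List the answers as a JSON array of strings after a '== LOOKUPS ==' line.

Process each operation:
  + 0.0.0.0/0 (H0) depth=0
  + 51.0.0.0/8 (H0) depth=8
  + 150.0.0.0/8 (H2) depth=8
  lookup 51.0.0.99: bits 00110011 walk d0:H0→d1:-→d2:-→d3:-→d4:-→d5:-→d6:-→d7:-→d8:H0 -> H0
  lookup 51.0.181.6: bits 00110011 walk d0:H0→d1:-→d2:-→d3:-→d4:-→d5:-→d6:-→d7:-→d8:H0 -> H0
  lookup 150.0.0.0: bits 10010110 walk d0:H0→d1:-→d2:-→d3:-→d4:-→d5:-→d6:-→d7:-→d8:H2 -> H2
  + 0.0.0.0/0 (H0) depth=0
  + 91.198.44.0/22 (H3) depth=22
  lookup 150.0.28.216: bits 10010110 walk d0:H0→d1:-→d2:-→d3:-→d4:-→d5:-→d6:-→d7:-→d8:H2 -> H2
  lookup 35.35.7.119: bits 001 walk d0:H0→d1:-→d2:-→d3:- -> H0
  + 91.198.46.102/32 (H3) depth=32
  lookup 188.87.43.253: bits 10 walk d0:H0→d1:-→d2:- -> H0
  del 91.198.44.0/22 (clear depth 22)
  + 91.192.0.0/12 (H0) depth=12
  + 91.192.0.0/12 (H1) depth=12
  lookup 51.0.42.216: bits 00110011 walk d0:H0→d1:-→d2:-→d3:-→d4:-→d5:-→d6:-→d7:-→d8:H0 -> H0
  lookup 91.198.46.102: bits 01011011110001100010111001100110 walk d0:H0→d1:-→d2:-→d3:-→d4:-→d5:-→d6:-→d7:-→d8:-→d9:-→d10:-→d11:-→d12:H1→d13:-→d14:-→d15:-→d16:-→d17:-→d18:-→d19:-→d20:-→d21:-→d22:-→d23:-→d24:-→d25:-→d26:-→d27:-→d28:-→d29:-→d30:-→d31:-→d32:H3 -> H3
  + 51.0.0.0/8 (H1) depth=8
  + 51.249.64.0/18 (H0) depth=18
  + 51.249.122.80/28 (H2) depth=28
  + 91.198.0.0/16 (H3) depth=16
  + 0.0.0.0/0 (H3) depth=0
  lookup 245.88.134.142: bits 1 walk d0:H3→d1:- -> H3
  lookup 51.249.91.113: bits 001100111111100101 walk d0:H3→d1:-→d2:-→d3:-→d4:-→d5:-→d6:-→d7:-→d8:H1→d9:-→d10:-→d11:-→d12:-→d13:-→d14:-→d15:-→d16:-→d17:-→d18:H0 -> H0
  lookup 51.0.1.43: bits 00110011 walk d0:H3→d1:-→d2:-→d3:-→d4:-→d5:-→d6:-→d7:-→d8:H1 -> H1
  lookup 51.253.107.214: bits 0011001111111 walk d0:H3→d1:-→d2:-→d3:-→d4:-→d5:-→d6:-→d7:-→d8:H1→d9:-→d10:-→d11:-→d12:-→d13:- -> H1
  lookup 91.192.2.162: bits 0101101111000 walk d0:H3→d1:-→d2:-→d3:-→d4:-→d5:-→d6:-→d7:-→d8:-→d9:-→d10:-→d11:-→d12:H1→d13:- -> H1
  del 51.0.0.0/8 (clear depth 8)
  lookup 91.198.46.102: bits 01011011110001100010111001100110 walk d0:H3→d1:-→d2:-→d3:-→d4:-→d5:-→d6:-→d7:-→d8:-→d9:-→d10:-→d11:-→d12:H1→d13:-→d14:-→d15:-→d16:H3→d17:-→d18:-→d19:-→d20:-→d21:-→d22:-→d23:-→d24:-→d25:-→d26:-→d27:-→d28:-→d29:-→d30:-→d31:-→d32:H3 -> H3
  lookup 158.57.158.56: bits 1001 walk d0:H3→d1:-→d2:-→d3:-→d4:- -> H3
  del 91.198.46.102/32 (clear depth 32)
  + 150.10.59.180/30 (H3) depth=30
  del 51.249.64.0/18 (clear depth 18)
  lookup 150.10.59.180: bits 100101100000101000111011101101 walk d0:H3→d1:-→d2:-→d3:-→d4:-→d5:-→d6:-→d7:-→d8:H2→d9:-→d10:-→d11:-→d12:-→d13:-→d14:-→d15:-→d16:-→d17:-→d18:-→d19:-→d20:-→d21:-→d22:-→d23:-→d24:-→d25:-→d26:-→d27:-→d28:-→d29:-→d30:H3 -> H3
  lookup 92.80.88.31: bits 01011 walk d0:H3→d1:-→d2:-→d3:-→d4:-→d5:- -> H3
  lookup 150.0.0.56: bits 100101100000 walk d0:H3→d1:-→d2:-→d3:-→d4:-→d5:-→d6:-→d7:-→d8:H2→d9:-→d10:-→d11:-→d12:- -> H2
  + 0.0.0.0/1 (H3) depth=1
  + 51.32.0.0/12 (H3) depth=12
  lookup 51.249.122.81: bits 0011001111111001011110100101 walk d0:H3→d1:H3→d2:-→d3:-→d4:-→d5:-→d6:-→d7:-→d8:-→d9:-→d10:-→d11:-→d12:-→d13:-→d14:-→d15:-→d16:-→d17:-→d18:-→d19:-→d20:-→d21:-→d22:-→d23:-→d24:-→d25:-→d26:-→d27:-→d28:H2 -> H2
  + 51.249.122.0/24 (H3) depth=24

== LOOKUPS ==
["H0","H0","H2","H2","H0","H0","H0","H3","H3","H0","H1","H1","H1","H3","H3","H3","H3","H2","H2"]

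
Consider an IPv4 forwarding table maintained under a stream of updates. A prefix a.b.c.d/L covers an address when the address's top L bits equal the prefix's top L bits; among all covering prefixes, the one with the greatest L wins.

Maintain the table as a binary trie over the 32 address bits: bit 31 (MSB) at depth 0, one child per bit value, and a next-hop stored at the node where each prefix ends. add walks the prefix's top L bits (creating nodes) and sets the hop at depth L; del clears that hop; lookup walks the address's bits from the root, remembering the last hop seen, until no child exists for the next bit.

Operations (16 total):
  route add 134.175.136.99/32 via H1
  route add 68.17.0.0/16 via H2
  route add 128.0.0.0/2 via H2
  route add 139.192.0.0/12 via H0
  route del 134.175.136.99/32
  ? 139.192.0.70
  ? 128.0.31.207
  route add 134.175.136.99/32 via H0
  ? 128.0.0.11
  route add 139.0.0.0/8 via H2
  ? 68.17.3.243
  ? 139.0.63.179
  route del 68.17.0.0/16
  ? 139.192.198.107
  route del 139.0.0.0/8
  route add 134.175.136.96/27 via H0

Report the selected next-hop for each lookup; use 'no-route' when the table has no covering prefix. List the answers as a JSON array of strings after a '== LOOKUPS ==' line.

Trace:
  add 134.175.136.99/32 -> H1 at depth 32
  add 68.17.0.0/16 -> H2 at depth 16
  add 128.0.0.0/2 -> H2 at depth 2
  add 139.192.0.0/12 -> H0 at depth 12
  - 134.175.136.99/32 clear@32
  Q 139.192.0.70: descend 100010111100 ; hops seen [H2,H0] ; pick H0
  Q 128.0.31.207: descend 10000 ; hops seen [H2] ; pick H2
  add 134.175.136.99/32 -> H0 at depth 32
  Q 128.0.0.11: descend 10000 ; hops seen [H2] ; pick H2
  add 139.0.0.0/8 -> H2 at depth 8
  Q 68.17.3.243: descend 0100010000010001 ; hops seen [H2] ; pick H2
  Q 139.0.63.179: descend 10001011 ; hops seen [H2,H2] ; pick H2
  - 68.17.0.0/16 clear@16
  Q 139.192.198.107: descend 100010111100 ; hops seen [H2,H2,H0] ; pick H0
  - 139.0.0.0/8 clear@8
  add 134.175.136.96/27 -> H0 at depth 27

== LOOKUPS ==
["H0","H2","H2","H2","H2","H0"]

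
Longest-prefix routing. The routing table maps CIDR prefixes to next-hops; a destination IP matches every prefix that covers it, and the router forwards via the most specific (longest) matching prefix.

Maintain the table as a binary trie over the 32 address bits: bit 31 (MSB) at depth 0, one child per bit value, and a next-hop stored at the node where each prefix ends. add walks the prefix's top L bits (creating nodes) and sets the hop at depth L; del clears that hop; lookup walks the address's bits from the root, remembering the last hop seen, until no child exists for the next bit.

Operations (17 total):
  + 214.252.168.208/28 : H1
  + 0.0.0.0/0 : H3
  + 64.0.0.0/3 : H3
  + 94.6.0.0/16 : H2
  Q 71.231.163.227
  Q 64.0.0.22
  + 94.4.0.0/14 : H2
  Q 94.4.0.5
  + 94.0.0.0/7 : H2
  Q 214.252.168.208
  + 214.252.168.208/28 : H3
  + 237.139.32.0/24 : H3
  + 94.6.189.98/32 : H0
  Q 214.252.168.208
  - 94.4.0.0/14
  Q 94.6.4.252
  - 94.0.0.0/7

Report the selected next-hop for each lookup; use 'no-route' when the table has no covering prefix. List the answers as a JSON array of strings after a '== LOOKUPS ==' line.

Process each operation:
  + 214.252.168.208/28 (H1) depth=28
  + 0.0.0.0/0 (H3) depth=0
  + 64.0.0.0/3 (H3) depth=3
  + 94.6.0.0/16 (H2) depth=16
  lookup 71.231.163.227: bits 010 walk d0:H3→d1:-→d2:-→d3:H3 -> H3
  lookup 64.0.0.22: bits 010 walk d0:H3→d1:-→d2:-→d3:H3 -> H3
  + 94.4.0.0/14 (H2) depth=14
  lookup 94.4.0.5: bits 01011110000001 walk d0:H3→d1:-→d2:-→d3:H3→d4:-→d5:-→d6:-→d7:-→d8:-→d9:-→d10:-→d11:-→d12:-→d13:-→d14:H2 -> H2
  + 94.0.0.0/7 (H2) depth=7
  lookup 214.252.168.208: bits 1101011011111100101010001101 walk d0:H3→d1:-→d2:-→d3:-→d4:-→d5:-→d6:-→d7:-→d8:-→d9:-→d10:-→d11:-→d12:-→d13:-→d14:-→d15:-→d16:-→d17:-→d18:-→d19:-→d20:-→d21:-→d22:-→d23:-→d24:-→d25:-→d26:-→d27:-→d28:H1 -> H1
  + 214.252.168.208/28 (H3) depth=28
  + 237.139.32.0/24 (H3) depth=24
  + 94.6.189.98/32 (H0) depth=32
  lookup 214.252.168.208: bits 1101011011111100101010001101 walk d0:H3→d1:-→d2:-→d3:-→d4:-→d5:-→d6:-→d7:-→d8:-→d9:-→d10:-→d11:-→d12:-→d13:-→d14:-→d15:-→d16:-→d17:-→d18:-→d19:-→d20:-→d21:-→d22:-→d23:-→d24:-→d25:-→d26:-→d27:-→d28:H3 -> H3
  - 94.4.0.0/14 clear@14
  lookup 94.6.4.252: bits 0101111000000110 walk d0:H3→d1:-→d2:-→d3:H3→d4:-→d5:-→d6:-→d7:H2→d8:-→d9:-→d10:-→d11:-→d12:-→d13:-→d14:-→d15:-→d16:H2 -> H2
  - 94.0.0.0/7 clear@7

== LOOKUPS ==
["H3","H3","H2","H1","H3","H2"]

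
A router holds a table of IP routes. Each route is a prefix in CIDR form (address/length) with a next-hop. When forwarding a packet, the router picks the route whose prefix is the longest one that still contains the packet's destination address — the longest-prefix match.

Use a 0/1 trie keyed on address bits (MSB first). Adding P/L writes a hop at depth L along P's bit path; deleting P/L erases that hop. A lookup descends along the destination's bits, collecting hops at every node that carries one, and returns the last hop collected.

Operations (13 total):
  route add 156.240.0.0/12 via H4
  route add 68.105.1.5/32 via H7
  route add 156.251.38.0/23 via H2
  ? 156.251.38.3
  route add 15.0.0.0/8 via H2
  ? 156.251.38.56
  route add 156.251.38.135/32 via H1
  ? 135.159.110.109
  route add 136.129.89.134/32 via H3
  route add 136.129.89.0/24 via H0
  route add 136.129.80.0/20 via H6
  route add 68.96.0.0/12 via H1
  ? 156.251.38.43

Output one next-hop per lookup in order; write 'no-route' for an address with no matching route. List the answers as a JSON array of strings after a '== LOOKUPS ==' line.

Process each operation:
  add 156.240.0.0/12 -> H4 at depth 12
  add 68.105.1.5/32 -> H7 at depth 32
  add 156.251.38.0/23 -> H2 at depth 23
  lookup 156.251.38.3: bits 10011100111110110010011 walk d0:-→d1:-→d2:-→d3:-→d4:-→d5:-→d6:-→d7:-→d8:-→d9:-→d10:-→d11:-→d12:H4→d13:-→d14:-→d15:-→d16:-→d17:-→d18:-→d19:-→d20:-→d21:-→d22:-→d23:H2 -> H2
  add 15.0.0.0/8 -> H2 at depth 8
  lookup 156.251.38.56: bits 10011100111110110010011 walk d0:-→d1:-→d2:-→d3:-→d4:-→d5:-→d6:-→d7:-→d8:-→d9:-→d10:-→d11:-→d12:H4→d13:-→d14:-→d15:-→d16:-→d17:-→d18:-→d19:-→d20:-→d21:-→d22:-→d23:H2 -> H2
  add 156.251.38.135/32 -> H1 at depth 32
  lookup 135.159.110.109: bits 100 walk d0:-→d1:-→d2:-→d3:- -> no-route
  add 136.129.89.134/32 -> H3 at depth 32
  add 136.129.89.0/24 -> H0 at depth 24
  add 136.129.80.0/20 -> H6 at depth 20
  add 68.96.0.0/12 -> H1 at depth 12
  lookup 156.251.38.43: bits 100111001111101100100110 walk d0:-→d1:-→d2:-→d3:-→d4:-→d5:-→d6:-→d7:-→d8:-→d9:-→d10:-→d11:-→d12:H4→d13:-→d14:-→d15:-→d16:-→d17:-→d18:-→d19:-→d20:-→d21:-→d22:-→d23:H2→d24:- -> H2

== LOOKUPS ==
["H2","H2","no-route","H2"]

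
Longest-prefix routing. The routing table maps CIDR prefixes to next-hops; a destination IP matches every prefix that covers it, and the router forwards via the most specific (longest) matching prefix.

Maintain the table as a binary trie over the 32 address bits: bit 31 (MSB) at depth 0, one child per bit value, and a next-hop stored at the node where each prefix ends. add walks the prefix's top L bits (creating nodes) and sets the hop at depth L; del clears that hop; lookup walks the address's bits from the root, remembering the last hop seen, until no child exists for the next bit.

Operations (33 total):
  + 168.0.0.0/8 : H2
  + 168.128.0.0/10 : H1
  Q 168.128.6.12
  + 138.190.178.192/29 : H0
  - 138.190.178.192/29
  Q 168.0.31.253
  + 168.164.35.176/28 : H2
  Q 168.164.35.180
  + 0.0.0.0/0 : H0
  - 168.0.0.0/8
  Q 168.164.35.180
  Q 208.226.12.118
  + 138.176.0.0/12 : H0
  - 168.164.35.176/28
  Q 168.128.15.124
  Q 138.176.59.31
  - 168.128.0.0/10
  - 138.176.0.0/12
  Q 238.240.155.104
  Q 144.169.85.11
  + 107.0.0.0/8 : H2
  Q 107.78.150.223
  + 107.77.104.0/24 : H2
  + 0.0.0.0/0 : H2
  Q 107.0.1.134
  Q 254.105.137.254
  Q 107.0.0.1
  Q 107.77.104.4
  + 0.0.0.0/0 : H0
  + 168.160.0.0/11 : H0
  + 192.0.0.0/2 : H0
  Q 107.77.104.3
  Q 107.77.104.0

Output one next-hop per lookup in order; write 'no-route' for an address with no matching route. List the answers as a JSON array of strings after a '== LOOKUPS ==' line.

Apply in order:
  + 168.0.0.0/8 (H2) depth=8
  + 168.128.0.0/10 (H1) depth=10
  ? 168.128.6.12  path d0:-→d1:-→d2:-→d3:-→d4:-→d5:-→d6:-→d7:-→d8:H2→d9:-→d10:H1  best=H1
  + 138.190.178.192/29 (H0) depth=29
  - 138.190.178.192/29 clear@29
  ? 168.0.31.253  path d0:-→d1:-→d2:-→d3:-→d4:-→d5:-→d6:-→d7:-→d8:H2  best=H2
  + 168.164.35.176/28 (H2) depth=28
  ? 168.164.35.180  path d0:-→d1:-→d2:-→d3:-→d4:-→d5:-→d6:-→d7:-→d8:H2→d9:-→d10:H1→d11:-→d12:-→d13:-→d14:-→d15:-→d16:-→d17:-→d18:-→d19:-→d20:-→d21:-→d22:-→d23:-→d24:-→d25:-→d26:-→d27:-→d28:H2  best=H2
  + 0.0.0.0/0 (H0) depth=0
  - 168.0.0.0/8 clear@8
  ? 168.164.35.180  path d0:H0→d1:-→d2:-→d3:-→d4:-→d5:-→d6:-→d7:-→d8:-→d9:-→d10:H1→d11:-→d12:-→d13:-→d14:-→d15:-→d16:-→d17:-→d18:-→d19:-→d20:-→d21:-→d22:-→d23:-→d24:-→d25:-→d26:-→d27:-→d28:H2  best=H2
  ? 208.226.12.118  path d0:H0→d1:-  best=H0
  + 138.176.0.0/12 (H0) depth=12
  - 168.164.35.176/28 clear@28
  ? 168.128.15.124  path d0:H0→d1:-→d2:-→d3:-→d4:-→d5:-→d6:-→d7:-→d8:-→d9:-→d10:H1  best=H1
  ? 138.176.59.31  path d0:H0→d1:-→d2:-→d3:-→d4:-→d5:-→d6:-→d7:-→d8:-→d9:-→d10:-→d11:-→d12:H0  best=H0
  - 168.128.0.0/10 clear@10
  - 138.176.0.0/12 clear@12
  ? 238.240.155.104  path d0:H0→d1:-  best=H0
  ? 144.169.85.11  path d0:H0→d1:-→d2:-→d3:-  best=H0
  + 107.0.0.0/8 (H2) depth=8
  ? 107.78.150.223  path d0:H0→d1:-→d2:-→d3:-→d4:-→d5:-→d6:-→d7:-→d8:H2  best=H2
  + 107.77.104.0/24 (H2) depth=24
  + 0.0.0.0/0 (H2) depth=0
  ? 107.0.1.134  path d0:H2→d1:-→d2:-→d3:-→d4:-→d5:-→d6:-→d7:-→d8:H2→d9:-  best=H2
  ? 254.105.137.254  path d0:H2→d1:-  best=H2
  ? 107.0.0.1  path d0:H2→d1:-→d2:-→d3:-→d4:-→d5:-→d6:-→d7:-→d8:H2→d9:-  best=H2
  ? 107.77.104.4  path d0:H2→d1:-→d2:-→d3:-→d4:-→d5:-→d6:-→d7:-→d8:H2→d9:-→d10:-→d11:-→d12:-→d13:-→d14:-→d15:-→d16:-→d17:-→d18:-→d19:-→d20:-→d21:-→d22:-→d23:-→d24:H2  best=H2
  + 0.0.0.0/0 (H0) depth=0
  + 168.160.0.0/11 (H0) depth=11
  + 192.0.0.0/2 (H0) depth=2
  ? 107.77.104.3  path d0:H0→d1:-→d2:-→d3:-→d4:-→d5:-→d6:-→d7:-→d8:H2→d9:-→d10:-→d11:-→d12:-→d13:-→d14:-→d15:-→d16:-→d17:-→d18:-→d19:-→d20:-→d21:-→d22:-→d23:-→d24:H2  best=H2
  ? 107.77.104.0  path d0:H0→d1:-→d2:-→d3:-→d4:-→d5:-→d6:-→d7:-→d8:H2→d9:-→d10:-→d11:-→d12:-→d13:-→d14:-→d15:-→d16:-→d17:-→d18:-→d19:-→d20:-→d21:-→d22:-→d23:-→d24:H2  best=H2

== LOOKUPS ==
["H1","H2","H2","H2","H0","H1","H0","H0","H0","H2","H2","H2","H2","H2","H2","H2"]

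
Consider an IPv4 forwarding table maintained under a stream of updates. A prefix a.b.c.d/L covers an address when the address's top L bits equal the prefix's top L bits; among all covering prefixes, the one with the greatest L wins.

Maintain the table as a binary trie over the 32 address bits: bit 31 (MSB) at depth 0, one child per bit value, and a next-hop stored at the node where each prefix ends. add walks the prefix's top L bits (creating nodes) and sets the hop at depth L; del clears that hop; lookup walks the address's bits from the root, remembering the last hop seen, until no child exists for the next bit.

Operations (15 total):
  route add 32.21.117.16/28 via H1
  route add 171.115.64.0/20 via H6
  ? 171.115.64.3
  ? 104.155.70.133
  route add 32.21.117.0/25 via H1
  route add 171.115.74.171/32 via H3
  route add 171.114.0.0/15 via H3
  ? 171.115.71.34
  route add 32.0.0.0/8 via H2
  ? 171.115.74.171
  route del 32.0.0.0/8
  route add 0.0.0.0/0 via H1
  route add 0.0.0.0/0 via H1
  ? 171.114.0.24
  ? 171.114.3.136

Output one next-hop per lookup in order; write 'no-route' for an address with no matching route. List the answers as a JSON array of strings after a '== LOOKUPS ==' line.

Trace:
  + 32.21.117.16/28 (H1) depth=28
  + 171.115.64.0/20 (H6) depth=20
  lookup 171.115.64.3: bits 10101011011100110100 walk d0:-→d1:-→d2:-→d3:-→d4:-→d5:-→d6:-→d7:-→d8:-→d9:-→d10:-→d11:-→d12:-→d13:-→d14:-→d15:-→d16:-→d17:-→d18:-→d19:-→d20:H6 -> H6
  lookup 104.155.70.133: bits 0 walk d0:-→d1:- -> no-route
  + 32.21.117.0/25 (H1) depth=25
  + 171.115.74.171/32 (H3) depth=32
  + 171.114.0.0/15 (H3) depth=15
  lookup 171.115.71.34: bits 10101011011100110100 walk d0:-→d1:-→d2:-→d3:-→d4:-→d5:-→d6:-→d7:-→d8:-→d9:-→d10:-→d11:-→d12:-→d13:-→d14:-→d15:H3→d16:-→d17:-→d18:-→d19:-→d20:H6 -> H6
  + 32.0.0.0/8 (H2) depth=8
  lookup 171.115.74.171: bits 10101011011100110100101010101011 walk d0:-→d1:-→d2:-→d3:-→d4:-→d5:-→d6:-→d7:-→d8:-→d9:-→d10:-→d11:-→d12:-→d13:-→d14:-→d15:H3→d16:-→d17:-→d18:-→d19:-→d20:H6→d21:-→d22:-→d23:-→d24:-→d25:-→d26:-→d27:-→d28:-→d29:-→d30:-→d31:-→d32:H3 -> H3
  - 32.0.0.0/8 clear@8
  + 0.0.0.0/0 (H1) depth=0
  + 0.0.0.0/0 (H1) depth=0
  lookup 171.114.0.24: bits 101010110111001 walk d0:H1→d1:-→d2:-→d3:-→d4:-→d5:-→d6:-→d7:-→d8:-→d9:-→d10:-→d11:-→d12:-→d13:-→d14:-→d15:H3 -> H3
  lookup 171.114.3.136: bits 101010110111001 walk d0:H1→d1:-→d2:-→d3:-→d4:-→d5:-→d6:-→d7:-→d8:-→d9:-→d10:-→d11:-→d12:-→d13:-→d14:-→d15:H3 -> H3

== LOOKUPS ==
["H6","no-route","H6","H3","H3","H3"]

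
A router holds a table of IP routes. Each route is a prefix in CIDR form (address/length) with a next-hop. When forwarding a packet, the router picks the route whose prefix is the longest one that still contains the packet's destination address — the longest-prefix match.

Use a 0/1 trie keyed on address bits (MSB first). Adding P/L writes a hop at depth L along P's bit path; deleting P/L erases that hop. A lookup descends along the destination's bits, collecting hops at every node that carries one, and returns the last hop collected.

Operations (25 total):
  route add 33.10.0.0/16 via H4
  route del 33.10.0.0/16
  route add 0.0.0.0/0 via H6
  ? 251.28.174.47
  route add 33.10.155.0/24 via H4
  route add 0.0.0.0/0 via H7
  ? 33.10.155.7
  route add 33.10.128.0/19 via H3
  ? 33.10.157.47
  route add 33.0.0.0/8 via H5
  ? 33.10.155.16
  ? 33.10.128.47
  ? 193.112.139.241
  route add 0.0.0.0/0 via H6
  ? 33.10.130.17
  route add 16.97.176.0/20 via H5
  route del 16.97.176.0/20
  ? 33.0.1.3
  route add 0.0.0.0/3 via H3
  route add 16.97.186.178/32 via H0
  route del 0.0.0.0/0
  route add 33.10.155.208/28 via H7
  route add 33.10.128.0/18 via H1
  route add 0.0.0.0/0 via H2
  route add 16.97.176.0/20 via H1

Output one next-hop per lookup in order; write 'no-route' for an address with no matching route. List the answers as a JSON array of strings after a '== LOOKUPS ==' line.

Process each operation:
  add 33.10.0.0/16 -> H4 at depth 16
  - 33.10.0.0/16 clear@16
  add 0.0.0.0/0 -> H6 at depth 0
  lookup 251.28.174.47: bits ε walk d0:H6 -> H6
  add 33.10.155.0/24 -> H4 at depth 24
  add 0.0.0.0/0 -> H7 at depth 0
  lookup 33.10.155.7: bits 001000010000101010011011 walk d0:H7→d1:-→d2:-→d3:-→d4:-→d5:-→d6:-→d7:-→d8:-→d9:-→d10:-→d11:-→d12:-→d13:-→d14:-→d15:-→d16:-→d17:-→d18:-→d19:-→d20:-→d21:-→d22:-→d23:-→d24:H4 -> H4
  add 33.10.128.0/19 -> H3 at depth 19
  lookup 33.10.157.47: bits 001000010000101010011 walk d0:H7→d1:-→d2:-→d3:-→d4:-→d5:-→d6:-→d7:-→d8:-→d9:-→d10:-→d11:-→d12:-→d13:-→d14:-→d15:-→d16:-→d17:-→d18:-→d19:H3→d20:-→d21:- -> H3
  add 33.0.0.0/8 -> H5 at depth 8
  lookup 33.10.155.16: bits 001000010000101010011011 walk d0:H7→d1:-→d2:-→d3:-→d4:-→d5:-→d6:-→d7:-→d8:H5→d9:-→d10:-→d11:-→d12:-→d13:-→d14:-→d15:-→d16:-→d17:-→d18:-→d19:H3→d20:-→d21:-→d22:-→d23:-→d24:H4 -> H4
  lookup 33.10.128.47: bits 0010000100001010100 walk d0:H7→d1:-→d2:-→d3:-→d4:-→d5:-→d6:-→d7:-→d8:H5→d9:-→d10:-→d11:-→d12:-→d13:-→d14:-→d15:-→d16:-→d17:-→d18:-→d19:H3 -> H3
  lookup 193.112.139.241: bits ε walk d0:H7 -> H7
  add 0.0.0.0/0 -> H6 at depth 0
  lookup 33.10.130.17: bits 0010000100001010100 walk d0:H6→d1:-→d2:-→d3:-→d4:-→d5:-→d6:-→d7:-→d8:H5→d9:-→d10:-→d11:-→d12:-→d13:-→d14:-→d15:-→d16:-→d17:-→d18:-→d19:H3 -> H3
  add 16.97.176.0/20 -> H5 at depth 20
  - 16.97.176.0/20 clear@20
  lookup 33.0.1.3: bits 001000010000 walk d0:H6→d1:-→d2:-→d3:-→d4:-→d5:-→d6:-→d7:-→d8:H5→d9:-→d10:-→d11:-→d12:- -> H5
  add 0.0.0.0/3 -> H3 at depth 3
  add 16.97.186.178/32 -> H0 at depth 32
  - 0.0.0.0/0 clear@0
  add 33.10.155.208/28 -> H7 at depth 28
  add 33.10.128.0/18 -> H1 at depth 18
  add 0.0.0.0/0 -> H2 at depth 0
  add 16.97.176.0/20 -> H1 at depth 20

== LOOKUPS ==
["H6","H4","H3","H4","H3","H7","H3","H5"]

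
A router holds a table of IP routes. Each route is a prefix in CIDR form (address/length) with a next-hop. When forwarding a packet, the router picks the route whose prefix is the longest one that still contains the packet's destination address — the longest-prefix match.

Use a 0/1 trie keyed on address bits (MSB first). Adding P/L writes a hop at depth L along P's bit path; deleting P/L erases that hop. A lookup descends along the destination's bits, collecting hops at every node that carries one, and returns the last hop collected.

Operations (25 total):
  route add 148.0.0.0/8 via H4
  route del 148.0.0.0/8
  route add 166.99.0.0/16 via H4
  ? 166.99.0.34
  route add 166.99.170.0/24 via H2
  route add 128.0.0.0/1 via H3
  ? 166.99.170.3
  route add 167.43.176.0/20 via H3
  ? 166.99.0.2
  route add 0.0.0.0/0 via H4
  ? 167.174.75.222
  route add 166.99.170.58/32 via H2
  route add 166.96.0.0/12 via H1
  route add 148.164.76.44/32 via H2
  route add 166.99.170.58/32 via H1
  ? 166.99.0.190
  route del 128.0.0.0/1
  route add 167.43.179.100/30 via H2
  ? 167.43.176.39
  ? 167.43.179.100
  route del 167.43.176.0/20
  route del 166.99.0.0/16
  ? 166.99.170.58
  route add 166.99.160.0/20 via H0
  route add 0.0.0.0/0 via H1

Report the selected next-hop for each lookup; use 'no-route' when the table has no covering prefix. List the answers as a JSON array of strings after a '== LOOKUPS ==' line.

Trace:
  add 148.0.0.0/8 -> H4 at depth 8
  - 148.0.0.0/8 clear@8
  add 166.99.0.0/16 -> H4 at depth 16
  lookup 166.99.0.34: bits 1010011001100011 walk d0:-→d1:-→d2:-→d3:-→d4:-→d5:-→d6:-→d7:-→d8:-→d9:-→d10:-→d11:-→d12:-→d13:-→d14:-→d15:-→d16:H4 -> H4
  add 166.99.170.0/24 -> H2 at depth 24
  add 128.0.0.0/1 -> H3 at depth 1
  lookup 166.99.170.3: bits 101001100110001110101010 walk d0:-→d1:H3→d2:-→d3:-→d4:-→d5:-→d6:-→d7:-→d8:-→d9:-→d10:-→d11:-→d12:-→d13:-→d14:-→d15:-→d16:H4→d17:-→d18:-→d19:-→d20:-→d21:-→d22:-→d23:-→d24:H2 -> H2
  add 167.43.176.0/20 -> H3 at depth 20
  lookup 166.99.0.2: bits 1010011001100011 walk d0:-→d1:H3→d2:-→d3:-→d4:-→d5:-→d6:-→d7:-→d8:-→d9:-→d10:-→d11:-→d12:-→d13:-→d14:-→d15:-→d16:H4 -> H4
  add 0.0.0.0/0 -> H4 at depth 0
  lookup 167.174.75.222: bits 10100111 walk d0:H4→d1:H3→d2:-→d3:-→d4:-→d5:-→d6:-→d7:-→d8:- -> H3
  add 166.99.170.58/32 -> H2 at depth 32
  add 166.96.0.0/12 -> H1 at depth 12
  add 148.164.76.44/32 -> H2 at depth 32
  add 166.99.170.58/32 -> H1 at depth 32
  lookup 166.99.0.190: bits 1010011001100011 walk d0:H4→d1:H3→d2:-→d3:-→d4:-→d5:-→d6:-→d7:-→d8:-→d9:-→d10:-→d11:-→d12:H1→d13:-→d14:-→d15:-→d16:H4 -> H4
  - 128.0.0.0/1 clear@1
  add 167.43.179.100/30 -> H2 at depth 30
  lookup 167.43.176.39: bits 1010011100101011101100 walk d0:H4→d1:-→d2:-→d3:-→d4:-→d5:-→d6:-→d7:-→d8:-→d9:-→d10:-→d11:-→d12:-→d13:-→d14:-→d15:-→d16:-→d17:-→d18:-→d19:-→d20:H3→d21:-→d22:- -> H3
  lookup 167.43.179.100: bits 101001110010101110110011011001 walk d0:H4→d1:-→d2:-→d3:-→d4:-→d5:-→d6:-→d7:-→d8:-→d9:-→d10:-→d11:-→d12:-→d13:-→d14:-→d15:-→d16:-→d17:-→d18:-→d19:-→d20:H3→d21:-→d22:-→d23:-→d24:-→d25:-→d26:-→d27:-→d28:-→d29:-→d30:H2 -> H2
  - 167.43.176.0/20 clear@20
  - 166.99.0.0/16 clear@16
  lookup 166.99.170.58: bits 10100110011000111010101000111010 walk d0:H4→d1:-→d2:-→d3:-→d4:-→d5:-→d6:-→d7:-→d8:-→d9:-→d10:-→d11:-→d12:H1→d13:-→d14:-→d15:-→d16:-→d17:-→d18:-→d19:-→d20:-→d21:-→d22:-→d23:-→d24:H2→d25:-→d26:-→d27:-→d28:-→d29:-→d30:-→d31:-→d32:H1 -> H1
  add 166.99.160.0/20 -> H0 at depth 20
  add 0.0.0.0/0 -> H1 at depth 0

== LOOKUPS ==
["H4","H2","H4","H3","H4","H3","H2","H1"]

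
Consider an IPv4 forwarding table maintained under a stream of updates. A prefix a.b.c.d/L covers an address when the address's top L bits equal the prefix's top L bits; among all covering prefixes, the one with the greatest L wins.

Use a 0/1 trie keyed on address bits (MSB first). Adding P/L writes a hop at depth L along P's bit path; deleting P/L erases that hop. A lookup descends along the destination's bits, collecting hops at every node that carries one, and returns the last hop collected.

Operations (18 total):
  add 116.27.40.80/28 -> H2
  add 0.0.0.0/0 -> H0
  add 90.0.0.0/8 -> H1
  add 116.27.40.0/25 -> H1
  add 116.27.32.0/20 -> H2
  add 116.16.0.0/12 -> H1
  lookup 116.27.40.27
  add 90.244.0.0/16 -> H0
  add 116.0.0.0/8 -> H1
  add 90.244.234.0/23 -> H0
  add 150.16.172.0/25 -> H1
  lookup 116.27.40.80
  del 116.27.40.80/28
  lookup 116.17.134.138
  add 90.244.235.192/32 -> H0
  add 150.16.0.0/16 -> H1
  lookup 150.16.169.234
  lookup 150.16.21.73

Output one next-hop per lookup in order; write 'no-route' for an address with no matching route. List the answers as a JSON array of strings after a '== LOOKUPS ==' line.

Trace:
  add 116.27.40.80/28 -> H2 at depth 28
  add 0.0.0.0/0 -> H0 at depth 0
  add 90.0.0.0/8 -> H1 at depth 8
  add 116.27.40.0/25 -> H1 at depth 25
  add 116.27.32.0/20 -> H2 at depth 20
  add 116.16.0.0/12 -> H1 at depth 12
  ? 116.27.40.27  path d0:H0→d1:-→d2:-→d3:-→d4:-→d5:-→d6:-→d7:-→d8:-→d9:-→d10:-→d11:-→d12:H1→d13:-→d14:-→d15:-→d16:-→d17:-→d18:-→d19:-→d20:H2→d21:-→d22:-→d23:-→d24:-→d25:H1  best=H1
  add 90.244.0.0/16 -> H0 at depth 16
  add 116.0.0.0/8 -> H1 at depth 8
  add 90.244.234.0/23 -> H0 at depth 23
  add 150.16.172.0/25 -> H1 at depth 25
  ? 116.27.40.80  path d0:H0→d1:-→d2:-→d3:-→d4:-→d5:-→d6:-→d7:-→d8:H1→d9:-→d10:-→d11:-→d12:H1→d13:-→d14:-→d15:-→d16:-→d17:-→d18:-→d19:-→d20:H2→d21:-→d22:-→d23:-→d24:-→d25:H1→d26:-→d27:-→d28:H2  best=H2
  del 116.27.40.80/28 (clear depth 28)
  ? 116.17.134.138  path d0:H0→d1:-→d2:-→d3:-→d4:-→d5:-→d6:-→d7:-→d8:H1→d9:-→d10:-→d11:-→d12:H1  best=H1
  add 90.244.235.192/32 -> H0 at depth 32
  add 150.16.0.0/16 -> H1 at depth 16
  ? 150.16.169.234  path d0:H0→d1:-→d2:-→d3:-→d4:-→d5:-→d6:-→d7:-→d8:-→d9:-→d10:-→d11:-→d12:-→d13:-→d14:-→d15:-→d16:H1→d17:-→d18:-→d19:-→d20:-→d21:-  best=H1
  ? 150.16.21.73  path d0:H0→d1:-→d2:-→d3:-→d4:-→d5:-→d6:-→d7:-→d8:-→d9:-→d10:-→d11:-→d12:-→d13:-→d14:-→d15:-→d16:H1  best=H1

== LOOKUPS ==
["H1","H2","H1","H1","H1"]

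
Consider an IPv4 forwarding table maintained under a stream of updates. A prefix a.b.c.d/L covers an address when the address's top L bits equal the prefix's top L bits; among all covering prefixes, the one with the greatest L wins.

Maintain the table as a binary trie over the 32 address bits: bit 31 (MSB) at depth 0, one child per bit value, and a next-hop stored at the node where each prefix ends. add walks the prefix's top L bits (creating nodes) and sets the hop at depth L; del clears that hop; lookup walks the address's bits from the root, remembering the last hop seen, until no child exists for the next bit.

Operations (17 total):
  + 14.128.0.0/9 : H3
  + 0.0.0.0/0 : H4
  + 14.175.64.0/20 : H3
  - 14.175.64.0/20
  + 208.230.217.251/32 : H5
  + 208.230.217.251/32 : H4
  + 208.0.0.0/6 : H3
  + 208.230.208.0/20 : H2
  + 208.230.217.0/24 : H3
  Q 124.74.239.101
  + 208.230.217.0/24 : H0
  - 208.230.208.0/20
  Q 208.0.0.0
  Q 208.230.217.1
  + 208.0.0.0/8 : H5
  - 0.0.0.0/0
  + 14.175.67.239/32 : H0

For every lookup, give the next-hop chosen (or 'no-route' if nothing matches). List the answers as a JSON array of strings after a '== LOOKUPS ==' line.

Apply in order:
  add 14.128.0.0/9 -> H3 at depth 9
  add 0.0.0.0/0 -> H4 at depth 0
  add 14.175.64.0/20 -> H3 at depth 20
  - 14.175.64.0/20 clear@20
  add 208.230.217.251/32 -> H5 at depth 32
  add 208.230.217.251/32 -> H4 at depth 32
  add 208.0.0.0/6 -> H3 at depth 6
  add 208.230.208.0/20 -> H2 at depth 20
  add 208.230.217.0/24 -> H3 at depth 24
  ? 124.74.239.101  path d0:H4→d1:-  best=H4
  add 208.230.217.0/24 -> H0 at depth 24
  - 208.230.208.0/20 clear@20
  ? 208.0.0.0  path d0:H4→d1:-→d2:-→d3:-→d4:-→d5:-→d6:H3→d7:-→d8:-  best=H3
  ? 208.230.217.1  path d0:H4→d1:-→d2:-→d3:-→d4:-→d5:-→d6:H3→d7:-→d8:-→d9:-→d10:-→d11:-→d12:-→d13:-→d14:-→d15:-→d16:-→d17:-→d18:-→d19:-→d20:-→d21:-→d22:-→d23:-→d24:H0  best=H0
  add 208.0.0.0/8 -> H5 at depth 8
  - 0.0.0.0/0 clear@0
  add 14.175.67.239/32 -> H0 at depth 32

== LOOKUPS ==
["H4","H3","H0"]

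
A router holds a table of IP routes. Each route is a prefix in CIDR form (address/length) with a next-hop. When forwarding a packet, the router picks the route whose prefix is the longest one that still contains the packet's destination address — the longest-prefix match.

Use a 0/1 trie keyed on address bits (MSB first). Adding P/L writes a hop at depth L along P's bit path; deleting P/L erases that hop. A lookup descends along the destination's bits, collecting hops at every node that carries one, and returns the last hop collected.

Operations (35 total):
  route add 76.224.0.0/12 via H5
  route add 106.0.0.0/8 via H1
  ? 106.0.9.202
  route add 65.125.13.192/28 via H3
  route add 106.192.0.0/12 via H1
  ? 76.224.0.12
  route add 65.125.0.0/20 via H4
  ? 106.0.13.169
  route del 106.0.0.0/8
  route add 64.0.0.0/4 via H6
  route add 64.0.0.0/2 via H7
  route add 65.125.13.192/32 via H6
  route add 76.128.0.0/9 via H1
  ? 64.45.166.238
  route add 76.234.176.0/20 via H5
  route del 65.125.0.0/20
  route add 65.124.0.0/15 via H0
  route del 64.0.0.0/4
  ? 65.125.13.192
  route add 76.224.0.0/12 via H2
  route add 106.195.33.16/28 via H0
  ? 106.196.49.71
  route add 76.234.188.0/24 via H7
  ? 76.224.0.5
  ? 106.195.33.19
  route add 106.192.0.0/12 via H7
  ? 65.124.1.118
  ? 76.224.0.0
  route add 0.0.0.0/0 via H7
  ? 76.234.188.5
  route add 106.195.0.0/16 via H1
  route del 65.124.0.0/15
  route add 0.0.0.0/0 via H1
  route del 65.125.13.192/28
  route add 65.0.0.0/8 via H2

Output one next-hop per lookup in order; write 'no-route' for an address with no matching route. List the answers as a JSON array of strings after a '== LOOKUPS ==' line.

Process each operation:
  add 76.224.0.0/12 -> H5 at depth 12
  add 106.0.0.0/8 -> H1 at depth 8
  lookup 106.0.9.202: bits 01101010 walk d0:-→d1:-→d2:-→d3:-→d4:-→d5:-→d6:-→d7:-→d8:H1 -> H1
  add 65.125.13.192/28 -> H3 at depth 28
  add 106.192.0.0/12 -> H1 at depth 12
  lookup 76.224.0.12: bits 010011001110 walk d0:-→d1:-→d2:-→d3:-→d4:-→d5:-→d6:-→d7:-→d8:-→d9:-→d10:-→d11:-→d12:H5 -> H5
  add 65.125.0.0/20 -> H4 at depth 20
  lookup 106.0.13.169: bits 01101010 walk d0:-→d1:-→d2:-→d3:-→d4:-→d5:-→d6:-→d7:-→d8:H1 -> H1
  del 106.0.0.0/8 (clear depth 8)
  add 64.0.0.0/4 -> H6 at depth 4
  add 64.0.0.0/2 -> H7 at depth 2
  add 65.125.13.192/32 -> H6 at depth 32
  add 76.128.0.0/9 -> H1 at depth 9
  lookup 64.45.166.238: bits 0100000 walk d0:-→d1:-→d2:H7→d3:-→d4:H6→d5:-→d6:-→d7:- -> H6
  add 76.234.176.0/20 -> H5 at depth 20
  del 65.125.0.0/20 (clear depth 20)
  add 65.124.0.0/15 -> H0 at depth 15
  del 64.0.0.0/4 (clear depth 4)
  lookup 65.125.13.192: bits 01000001011111010000110111000000 walk d0:-→d1:-→d2:H7→d3:-→d4:-→d5:-→d6:-→d7:-→d8:-→d9:-→d10:-→d11:-→d12:-→d13:-→d14:-→d15:H0→d16:-→d17:-→d18:-→d19:-→d20:-→d21:-→d22:-→d23:-→d24:-→d25:-→d26:-→d27:-→d28:H3→d29:-→d30:-→d31:-→d32:H6 -> H6
  add 76.224.0.0/12 -> H2 at depth 12
  add 106.195.33.16/28 -> H0 at depth 28
  lookup 106.196.49.71: bits 0110101011000 walk d0:-→d1:-→d2:H7→d3:-→d4:-→d5:-→d6:-→d7:-→d8:-→d9:-→d10:-→d11:-→d12:H1→d13:- -> H1
  add 76.234.188.0/24 -> H7 at depth 24
  lookup 76.224.0.5: bits 010011001110 walk d0:-→d1:-→d2:H7→d3:-→d4:-→d5:-→d6:-→d7:-→d8:-→d9:H1→d10:-→d11:-→d12:H2 -> H2
  lookup 106.195.33.19: bits 0110101011000011001000010001 walk d0:-→d1:-→d2:H7→d3:-→d4:-→d5:-→d6:-→d7:-→d8:-→d9:-→d10:-→d11:-→d12:H1→d13:-→d14:-→d15:-→d16:-→d17:-→d18:-→d19:-→d20:-→d21:-→d22:-→d23:-→d24:-→d25:-→d26:-→d27:-→d28:H0 -> H0
  add 106.192.0.0/12 -> H7 at depth 12
  lookup 65.124.1.118: bits 010000010111110 walk d0:-→d1:-→d2:H7→d3:-→d4:-→d5:-→d6:-→d7:-→d8:-→d9:-→d10:-→d11:-→d12:-→d13:-→d14:-→d15:H0 -> H0
  lookup 76.224.0.0: bits 010011001110 walk d0:-→d1:-→d2:H7→d3:-→d4:-→d5:-→d6:-→d7:-→d8:-→d9:H1→d10:-→d11:-→d12:H2 -> H2
  add 0.0.0.0/0 -> H7 at depth 0
  lookup 76.234.188.5: bits 010011001110101010111100 walk d0:H7→d1:-→d2:H7→d3:-→d4:-→d5:-→d6:-→d7:-→d8:-→d9:H1→d10:-→d11:-→d12:H2→d13:-→d14:-→d15:-→d16:-→d17:-→d18:-→d19:-→d20:H5→d21:-→d22:-→d23:-→d24:H7 -> H7
  add 106.195.0.0/16 -> H1 at depth 16
  del 65.124.0.0/15 (clear depth 15)
  add 0.0.0.0/0 -> H1 at depth 0
  del 65.125.13.192/28 (clear depth 28)
  add 65.0.0.0/8 -> H2 at depth 8

== LOOKUPS ==
["H1","H5","H1","H6","H6","H1","H2","H0","H0","H2","H7"]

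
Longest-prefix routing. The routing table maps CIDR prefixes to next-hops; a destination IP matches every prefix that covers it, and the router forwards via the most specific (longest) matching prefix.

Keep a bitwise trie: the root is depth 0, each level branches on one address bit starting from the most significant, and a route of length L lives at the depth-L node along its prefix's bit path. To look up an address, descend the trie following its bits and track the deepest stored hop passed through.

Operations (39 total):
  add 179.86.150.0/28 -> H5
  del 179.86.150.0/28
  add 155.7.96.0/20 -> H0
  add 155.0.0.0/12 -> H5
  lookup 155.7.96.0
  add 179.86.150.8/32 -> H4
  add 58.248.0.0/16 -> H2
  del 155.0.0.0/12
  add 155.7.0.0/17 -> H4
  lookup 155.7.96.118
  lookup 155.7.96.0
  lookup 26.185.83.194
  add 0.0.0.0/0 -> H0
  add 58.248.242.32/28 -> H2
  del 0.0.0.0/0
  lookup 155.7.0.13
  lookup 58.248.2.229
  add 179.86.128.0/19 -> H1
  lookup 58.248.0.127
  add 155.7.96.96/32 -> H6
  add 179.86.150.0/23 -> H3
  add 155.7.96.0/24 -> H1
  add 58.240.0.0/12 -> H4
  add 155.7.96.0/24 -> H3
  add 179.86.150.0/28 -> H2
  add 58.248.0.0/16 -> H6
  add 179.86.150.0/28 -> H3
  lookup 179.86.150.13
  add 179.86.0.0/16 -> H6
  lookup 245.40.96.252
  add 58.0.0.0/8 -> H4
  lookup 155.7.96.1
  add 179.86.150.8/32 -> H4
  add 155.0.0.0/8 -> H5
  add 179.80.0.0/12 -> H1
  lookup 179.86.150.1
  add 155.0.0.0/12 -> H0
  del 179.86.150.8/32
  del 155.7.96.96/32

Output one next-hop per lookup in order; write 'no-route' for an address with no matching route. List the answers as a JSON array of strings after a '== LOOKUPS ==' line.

Trace:
  + 179.86.150.0/28 (H5) depth=28
  - 179.86.150.0/28 clear@28
  + 155.7.96.0/20 (H0) depth=20
  + 155.0.0.0/12 (H5) depth=12
  lookup 155.7.96.0: bits 10011011000001110110 walk d0:-→d1:-→d2:-→d3:-→d4:-→d5:-→d6:-→d7:-→d8:-→d9:-→d10:-→d11:-→d12:H5→d13:-→d14:-→d15:-→d16:-→d17:-→d18:-→d19:-→d20:H0 -> H0
  + 179.86.150.8/32 (H4) depth=32
  + 58.248.0.0/16 (H2) depth=16
  - 155.0.0.0/12 clear@12
  + 155.7.0.0/17 (H4) depth=17
  lookup 155.7.96.118: bits 10011011000001110110 walk d0:-→d1:-→d2:-→d3:-→d4:-→d5:-→d6:-→d7:-→d8:-→d9:-→d10:-→d11:-→d12:-→d13:-→d14:-→d15:-→d16:-→d17:H4→d18:-→d19:-→d20:H0 -> H0
  lookup 155.7.96.0: bits 10011011000001110110 walk d0:-→d1:-→d2:-→d3:-→d4:-→d5:-→d6:-→d7:-→d8:-→d9:-→d10:-→d11:-→d12:-→d13:-→d14:-→d15:-→d16:-→d17:H4→d18:-→d19:-→d20:H0 -> H0
  lookup 26.185.83.194: bits 00 walk d0:-→d1:-→d2:- -> no-route
  + 0.0.0.0/0 (H0) depth=0
  + 58.248.242.32/28 (H2) depth=28
  - 0.0.0.0/0 clear@0
  lookup 155.7.0.13: bits 10011011000001110 walk d0:-→d1:-→d2:-→d3:-→d4:-→d5:-→d6:-→d7:-→d8:-→d9:-→d10:-→d11:-→d12:-→d13:-→d14:-→d15:-→d16:-→d17:H4 -> H4
  lookup 58.248.2.229: bits 0011101011111000 walk d0:-→d1:-→d2:-→d3:-→d4:-→d5:-→d6:-→d7:-→d8:-→d9:-→d10:-→d11:-→d12:-→d13:-→d14:-→d15:-→d16:H2 -> H2
  + 179.86.128.0/19 (H1) depth=19
  lookup 58.248.0.127: bits 0011101011111000 walk d0:-→d1:-→d2:-→d3:-→d4:-→d5:-→d6:-→d7:-→d8:-→d9:-→d10:-→d11:-→d12:-→d13:-→d14:-→d15:-→d16:H2 -> H2
  + 155.7.96.96/32 (H6) depth=32
  + 179.86.150.0/23 (H3) depth=23
  + 155.7.96.0/24 (H1) depth=24
  + 58.240.0.0/12 (H4) depth=12
  + 155.7.96.0/24 (H3) depth=24
  + 179.86.150.0/28 (H2) depth=28
  + 58.248.0.0/16 (H6) depth=16
  + 179.86.150.0/28 (H3) depth=28
  lookup 179.86.150.13: bits 10110011010101101001011000001 walk d0:-→d1:-→d2:-→d3:-→d4:-→d5:-→d6:-→d7:-→d8:-→d9:-→d10:-→d11:-→d12:-→d13:-→d14:-→d15:-→d16:-→d17:-→d18:-→d19:H1→d20:-→d21:-→d22:-→d23:H3→d24:-→d25:-→d26:-→d27:-→d28:H3→d29:- -> H3
  + 179.86.0.0/16 (H6) depth=16
  lookup 245.40.96.252: bits 1 walk d0:-→d1:- -> no-route
  + 58.0.0.0/8 (H4) depth=8
  lookup 155.7.96.1: bits 1001101100000111011000000 walk d0:-→d1:-→d2:-→d3:-→d4:-→d5:-→d6:-→d7:-→d8:-→d9:-→d10:-→d11:-→d12:-→d13:-→d14:-→d15:-→d16:-→d17:H4→d18:-→d19:-→d20:H0→d21:-→d22:-→d23:-→d24:H3→d25:- -> H3
  + 179.86.150.8/32 (H4) depth=32
  + 155.0.0.0/8 (H5) depth=8
  + 179.80.0.0/12 (H1) depth=12
  lookup 179.86.150.1: bits 1011001101010110100101100000 walk d0:-→d1:-→d2:-→d3:-→d4:-→d5:-→d6:-→d7:-→d8:-→d9:-→d10:-→d11:-→d12:H1→d13:-→d14:-→d15:-→d16:H6→d17:-→d18:-→d19:H1→d20:-→d21:-→d22:-→d23:H3→d24:-→d25:-→d26:-→d27:-→d28:H3 -> H3
  + 155.0.0.0/12 (H0) depth=12
  - 179.86.150.8/32 clear@32
  - 155.7.96.96/32 clear@32

== LOOKUPS ==
["H0","H0","H0","no-route","H4","H2","H2","H3","no-route","H3","H3"]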